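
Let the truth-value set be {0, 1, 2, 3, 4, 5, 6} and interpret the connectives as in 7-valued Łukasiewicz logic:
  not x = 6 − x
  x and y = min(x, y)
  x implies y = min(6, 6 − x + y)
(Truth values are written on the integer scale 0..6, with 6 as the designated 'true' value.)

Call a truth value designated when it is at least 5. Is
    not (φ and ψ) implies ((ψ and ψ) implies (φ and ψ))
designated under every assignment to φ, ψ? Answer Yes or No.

No

Counterexample: take φ = 0, ψ = 2.
φ and ψ = 0 and 2 = 0
not (φ and ψ) = not 0 = 6
ψ and ψ = 2 and 2 = 2
φ and ψ = 0 and 2 = 0
(ψ and ψ) implies (φ and ψ) = 2 implies 0 = 4
not (φ and ψ) implies ((ψ and ψ) implies (φ and ψ)) = 6 implies 4 = 4
This gives 4, which is below 5.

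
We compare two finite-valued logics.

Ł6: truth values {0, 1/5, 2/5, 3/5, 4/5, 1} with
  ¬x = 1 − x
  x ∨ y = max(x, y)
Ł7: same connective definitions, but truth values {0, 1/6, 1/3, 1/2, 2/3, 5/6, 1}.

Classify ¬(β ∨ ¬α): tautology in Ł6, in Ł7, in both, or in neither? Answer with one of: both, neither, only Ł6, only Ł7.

neither

In Ł6: at α = 0, β = 0 the value is 0 — not a tautology.
In Ł7: at α = 0, β = 0 the value is 0 — not a tautology.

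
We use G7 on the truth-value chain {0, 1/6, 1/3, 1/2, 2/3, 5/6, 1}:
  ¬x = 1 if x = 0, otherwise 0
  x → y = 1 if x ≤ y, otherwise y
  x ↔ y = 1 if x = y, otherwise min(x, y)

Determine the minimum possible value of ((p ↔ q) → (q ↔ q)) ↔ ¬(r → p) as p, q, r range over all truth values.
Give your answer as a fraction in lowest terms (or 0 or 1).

Take p = 0, q = 0, r = 0:
p ↔ q = 0 ↔ 0 = 1
q ↔ q = 0 ↔ 0 = 1
(p ↔ q) → (q ↔ q) = 1 → 1 = 1
r → p = 0 → 0 = 1
¬(r → p) = ¬1 = 0
((p ↔ q) → (q ↔ q)) ↔ ¬(r → p) = 1 ↔ 0 = 0
No assignment yields a value below 0, so this is the minimum.

0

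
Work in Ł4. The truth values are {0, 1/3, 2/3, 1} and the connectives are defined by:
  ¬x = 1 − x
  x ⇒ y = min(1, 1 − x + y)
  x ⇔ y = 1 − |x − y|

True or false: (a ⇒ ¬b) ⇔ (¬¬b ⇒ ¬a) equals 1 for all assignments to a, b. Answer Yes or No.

Yes

a = 0, b = 0 ↦ 1
a = 0, b = 1/3 ↦ 1
a = 0, b = 2/3 ↦ 1
a = 0, b = 1 ↦ 1
a = 1/3, b = 0 ↦ 1
a = 1/3, b = 1/3 ↦ 1
a = 1/3, b = 2/3 ↦ 1
a = 1/3, b = 1 ↦ 1
a = 2/3, b = 0 ↦ 1
a = 2/3, b = 1/3 ↦ 1
a = 2/3, b = 2/3 ↦ 1
a = 2/3, b = 1 ↦ 1
a = 1, b = 0 ↦ 1
a = 1, b = 1/3 ↦ 1
a = 1, b = 2/3 ↦ 1
a = 1, b = 1 ↦ 1
Every assignment gives a value ≥ 1.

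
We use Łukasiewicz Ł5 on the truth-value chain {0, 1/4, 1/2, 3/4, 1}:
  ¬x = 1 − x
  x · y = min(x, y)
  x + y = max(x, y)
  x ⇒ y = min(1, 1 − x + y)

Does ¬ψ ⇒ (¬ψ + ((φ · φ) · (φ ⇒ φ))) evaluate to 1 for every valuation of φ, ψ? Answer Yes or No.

At φ = 1/2, ψ = 0, for instance:
¬ψ = ¬0 = 1
φ · φ = 1/2 · 1/2 = 1/2
φ ⇒ φ = 1/2 ⇒ 1/2 = 1
(φ · φ) · (φ ⇒ φ) = 1/2 · 1 = 1/2
¬ψ + ((φ · φ) · (φ ⇒ φ)) = 1 + 1/2 = 1
¬ψ ⇒ (¬ψ + ((φ · φ) · (φ ⇒ φ))) = 1 ⇒ 1 = 1
and checking the remaining 24 assignments likewise gives ≥ 1 in every case.

Yes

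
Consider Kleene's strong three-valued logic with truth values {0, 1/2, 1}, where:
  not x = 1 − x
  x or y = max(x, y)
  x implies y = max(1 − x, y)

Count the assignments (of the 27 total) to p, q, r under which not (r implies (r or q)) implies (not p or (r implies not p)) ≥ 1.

value 1: 23 assignments (counts)
value 1/2: 4 assignments
So 23 of the 27 assignments meet the threshold.

23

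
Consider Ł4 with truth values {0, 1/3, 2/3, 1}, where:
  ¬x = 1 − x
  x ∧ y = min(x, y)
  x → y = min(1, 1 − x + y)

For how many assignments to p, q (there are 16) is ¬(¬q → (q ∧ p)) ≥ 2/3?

p = 0, q = 0 ↦ 1  ≥
p = 0, q = 1/3 ↦ 2/3  ≥
p = 0, q = 2/3 ↦ 1/3  <
p = 0, q = 1 ↦ 0  <
p = 1/3, q = 0 ↦ 1  ≥
p = 1/3, q = 1/3 ↦ 1/3  <
p = 1/3, q = 2/3 ↦ 0  <
p = 1/3, q = 1 ↦ 0  <
p = 2/3, q = 0 ↦ 1  ≥
p = 2/3, q = 1/3 ↦ 1/3  <
p = 2/3, q = 2/3 ↦ 0  <
p = 2/3, q = 1 ↦ 0  <
p = 1, q = 0 ↦ 1  ≥
p = 1, q = 1/3 ↦ 1/3  <
p = 1, q = 2/3 ↦ 0  <
p = 1, q = 1 ↦ 0  <
So 5 of the 16 assignments meet the threshold.

5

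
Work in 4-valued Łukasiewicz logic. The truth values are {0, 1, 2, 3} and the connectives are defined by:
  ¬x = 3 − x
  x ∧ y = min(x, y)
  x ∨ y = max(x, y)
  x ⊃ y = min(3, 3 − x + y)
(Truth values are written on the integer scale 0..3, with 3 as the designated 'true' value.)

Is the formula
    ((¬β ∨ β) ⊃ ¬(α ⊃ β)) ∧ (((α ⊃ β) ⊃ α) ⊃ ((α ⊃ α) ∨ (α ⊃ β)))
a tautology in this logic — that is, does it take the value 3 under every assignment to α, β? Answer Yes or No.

No

Counterexample: take α = 0, β = 0.
¬β = ¬0 = 3
¬β ∨ β = 3 ∨ 0 = 3
α ⊃ β = 0 ⊃ 0 = 3
¬(α ⊃ β) = ¬3 = 0
(¬β ∨ β) ⊃ ¬(α ⊃ β) = 3 ⊃ 0 = 0
α ⊃ β = 0 ⊃ 0 = 3
(α ⊃ β) ⊃ α = 3 ⊃ 0 = 0
α ⊃ α = 0 ⊃ 0 = 3
α ⊃ β = 0 ⊃ 0 = 3
(α ⊃ α) ∨ (α ⊃ β) = 3 ∨ 3 = 3
((α ⊃ β) ⊃ α) ⊃ ((α ⊃ α) ∨ (α ⊃ β)) = 0 ⊃ 3 = 3
((¬β ∨ β) ⊃ ¬(α ⊃ β)) ∧ (((α ⊃ β) ⊃ α) ⊃ ((α ⊃ α) ∨ (α ⊃ β))) = 0 ∧ 3 = 0
This gives 0 ≠ 3.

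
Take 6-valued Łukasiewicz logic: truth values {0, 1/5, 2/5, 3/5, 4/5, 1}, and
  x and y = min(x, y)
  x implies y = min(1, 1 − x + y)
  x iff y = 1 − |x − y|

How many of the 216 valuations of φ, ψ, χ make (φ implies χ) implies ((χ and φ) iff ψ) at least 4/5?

value 1: 84 assignments (counts)
value 4/5: 49 assignments (counts)
value 3/5: 36 assignments
value 2/5: 25 assignments
value 1/5: 15 assignments
value 0: 7 assignments
So 133 of the 216 assignments meet the threshold.

133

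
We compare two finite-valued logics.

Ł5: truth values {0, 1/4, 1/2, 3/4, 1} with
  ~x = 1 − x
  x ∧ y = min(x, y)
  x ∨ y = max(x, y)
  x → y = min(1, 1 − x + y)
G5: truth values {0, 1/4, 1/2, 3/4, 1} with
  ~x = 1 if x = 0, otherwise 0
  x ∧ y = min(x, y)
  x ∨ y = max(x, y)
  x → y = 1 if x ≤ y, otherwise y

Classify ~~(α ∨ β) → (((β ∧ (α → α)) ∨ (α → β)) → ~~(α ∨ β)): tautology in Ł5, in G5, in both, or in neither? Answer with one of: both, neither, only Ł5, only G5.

In Ł5: every assignment gives 1 — tautology.
In G5: every assignment gives 1 — tautology.

both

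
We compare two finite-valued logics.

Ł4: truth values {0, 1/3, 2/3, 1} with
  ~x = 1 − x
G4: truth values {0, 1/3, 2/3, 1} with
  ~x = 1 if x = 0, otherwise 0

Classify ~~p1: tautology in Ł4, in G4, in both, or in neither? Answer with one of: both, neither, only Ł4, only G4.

In Ł4: at p1 = 0 the value is 0 — not a tautology.
In G4: at p1 = 0 the value is 0 — not a tautology.

neither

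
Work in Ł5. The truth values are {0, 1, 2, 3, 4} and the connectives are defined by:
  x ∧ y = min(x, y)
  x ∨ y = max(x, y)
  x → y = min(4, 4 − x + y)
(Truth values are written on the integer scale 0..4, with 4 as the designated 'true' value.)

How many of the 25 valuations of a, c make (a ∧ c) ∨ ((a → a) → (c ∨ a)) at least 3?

16

value 4: 9 assignments (counts)
value 3: 7 assignments (counts)
value 2: 5 assignments
value 1: 3 assignments
value 0: 1 assignment
So 16 of the 25 assignments meet the threshold.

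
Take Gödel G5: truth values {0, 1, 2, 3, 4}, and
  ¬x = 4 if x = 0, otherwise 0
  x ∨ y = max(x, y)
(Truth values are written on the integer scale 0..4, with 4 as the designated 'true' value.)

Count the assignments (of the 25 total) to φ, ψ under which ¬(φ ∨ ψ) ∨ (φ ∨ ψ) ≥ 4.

value 4: 10 assignments (counts)
value 3: 7 assignments
value 2: 5 assignments
value 1: 3 assignments
So 10 of the 25 assignments meet the threshold.

10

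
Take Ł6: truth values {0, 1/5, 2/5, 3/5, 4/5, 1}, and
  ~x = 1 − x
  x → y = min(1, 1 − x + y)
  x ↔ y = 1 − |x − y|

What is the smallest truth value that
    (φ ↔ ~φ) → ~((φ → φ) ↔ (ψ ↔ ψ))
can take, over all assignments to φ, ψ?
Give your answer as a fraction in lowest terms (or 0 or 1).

1/5

Take φ = 2/5, ψ = 0:
~φ = ~2/5 = 3/5
φ ↔ ~φ = 2/5 ↔ 3/5 = 4/5
φ → φ = 2/5 → 2/5 = 1
ψ ↔ ψ = 0 ↔ 0 = 1
(φ → φ) ↔ (ψ ↔ ψ) = 1 ↔ 1 = 1
~((φ → φ) ↔ (ψ ↔ ψ)) = ~1 = 0
(φ ↔ ~φ) → ~((φ → φ) ↔ (ψ ↔ ψ)) = 4/5 → 0 = 1/5
No assignment yields a value below 1/5, so this is the minimum.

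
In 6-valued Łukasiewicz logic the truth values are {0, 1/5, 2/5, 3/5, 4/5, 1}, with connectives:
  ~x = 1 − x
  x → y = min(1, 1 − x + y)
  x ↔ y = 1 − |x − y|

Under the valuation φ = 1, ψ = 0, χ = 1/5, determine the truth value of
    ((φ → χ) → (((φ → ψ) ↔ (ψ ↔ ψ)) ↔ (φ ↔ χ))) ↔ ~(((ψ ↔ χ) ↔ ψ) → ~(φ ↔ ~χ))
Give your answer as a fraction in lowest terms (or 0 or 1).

φ → χ = 1 → 1/5 = 1/5
φ → ψ = 1 → 0 = 0
ψ ↔ ψ = 0 ↔ 0 = 1
(φ → ψ) ↔ (ψ ↔ ψ) = 0 ↔ 1 = 0
φ ↔ χ = 1 ↔ 1/5 = 1/5
((φ → ψ) ↔ (ψ ↔ ψ)) ↔ (φ ↔ χ) = 0 ↔ 1/5 = 4/5
(φ → χ) → (((φ → ψ) ↔ (ψ ↔ ψ)) ↔ (φ ↔ χ)) = 1/5 → 4/5 = 1
ψ ↔ χ = 0 ↔ 1/5 = 4/5
(ψ ↔ χ) ↔ ψ = 4/5 ↔ 0 = 1/5
~χ = ~1/5 = 4/5
φ ↔ ~χ = 1 ↔ 4/5 = 4/5
~(φ ↔ ~χ) = ~4/5 = 1/5
((ψ ↔ χ) ↔ ψ) → ~(φ ↔ ~χ) = 1/5 → 1/5 = 1
~(((ψ ↔ χ) ↔ ψ) → ~(φ ↔ ~χ)) = ~1 = 0
((φ → χ) → (((φ → ψ) ↔ (ψ ↔ ψ)) ↔ (φ ↔ χ))) ↔ ~(((ψ ↔ χ) ↔ ψ) → ~(φ ↔ ~χ)) = 1 ↔ 0 = 0

0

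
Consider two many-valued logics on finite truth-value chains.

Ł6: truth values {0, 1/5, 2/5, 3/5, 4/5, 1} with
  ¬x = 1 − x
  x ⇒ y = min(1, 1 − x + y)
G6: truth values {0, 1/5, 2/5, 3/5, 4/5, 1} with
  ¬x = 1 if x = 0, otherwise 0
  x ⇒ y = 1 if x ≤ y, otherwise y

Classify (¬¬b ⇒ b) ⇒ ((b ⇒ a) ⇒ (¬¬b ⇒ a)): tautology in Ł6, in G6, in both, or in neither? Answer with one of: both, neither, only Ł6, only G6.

In Ł6: every assignment gives 1 — tautology.
In G6: every assignment gives 1 — tautology.

both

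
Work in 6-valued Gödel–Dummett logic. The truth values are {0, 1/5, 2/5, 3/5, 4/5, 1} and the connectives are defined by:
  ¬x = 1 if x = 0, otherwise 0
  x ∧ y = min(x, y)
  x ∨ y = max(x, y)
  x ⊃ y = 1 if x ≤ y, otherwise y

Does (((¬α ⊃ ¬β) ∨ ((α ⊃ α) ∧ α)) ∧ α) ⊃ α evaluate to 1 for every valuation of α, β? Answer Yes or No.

At α = 2/5, β = 2/5, for instance:
¬α = ¬2/5 = 0
¬β = ¬2/5 = 0
¬α ⊃ ¬β = 0 ⊃ 0 = 1
α ⊃ α = 2/5 ⊃ 2/5 = 1
(α ⊃ α) ∧ α = 1 ∧ 2/5 = 2/5
(¬α ⊃ ¬β) ∨ ((α ⊃ α) ∧ α) = 1 ∨ 2/5 = 1
((¬α ⊃ ¬β) ∨ ((α ⊃ α) ∧ α)) ∧ α = 1 ∧ 2/5 = 2/5
(((¬α ⊃ ¬β) ∨ ((α ⊃ α) ∧ α)) ∧ α) ⊃ α = 2/5 ⊃ 2/5 = 1
and checking the remaining 35 assignments likewise gives ≥ 1 in every case.

Yes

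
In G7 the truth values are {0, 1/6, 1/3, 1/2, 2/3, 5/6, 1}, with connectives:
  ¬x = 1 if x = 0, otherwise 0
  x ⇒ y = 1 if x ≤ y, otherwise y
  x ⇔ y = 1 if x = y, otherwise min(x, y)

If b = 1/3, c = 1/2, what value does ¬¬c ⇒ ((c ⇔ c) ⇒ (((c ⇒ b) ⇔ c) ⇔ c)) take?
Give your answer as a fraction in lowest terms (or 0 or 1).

¬c = ¬1/2 = 0
¬¬c = ¬0 = 1
c ⇔ c = 1/2 ⇔ 1/2 = 1
c ⇒ b = 1/2 ⇒ 1/3 = 1/3
(c ⇒ b) ⇔ c = 1/3 ⇔ 1/2 = 1/3
((c ⇒ b) ⇔ c) ⇔ c = 1/3 ⇔ 1/2 = 1/3
(c ⇔ c) ⇒ (((c ⇒ b) ⇔ c) ⇔ c) = 1 ⇒ 1/3 = 1/3
¬¬c ⇒ ((c ⇔ c) ⇒ (((c ⇒ b) ⇔ c) ⇔ c)) = 1 ⇒ 1/3 = 1/3

1/3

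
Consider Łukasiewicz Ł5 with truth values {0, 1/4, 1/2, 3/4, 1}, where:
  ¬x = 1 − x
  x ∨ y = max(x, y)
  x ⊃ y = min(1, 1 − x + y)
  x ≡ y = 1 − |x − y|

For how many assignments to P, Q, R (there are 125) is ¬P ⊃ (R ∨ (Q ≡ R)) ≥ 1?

98

value 1: 98 assignments (counts)
value 3/4: 16 assignments
value 1/2: 7 assignments
value 1/4: 3 assignments
value 0: 1 assignment
So 98 of the 125 assignments meet the threshold.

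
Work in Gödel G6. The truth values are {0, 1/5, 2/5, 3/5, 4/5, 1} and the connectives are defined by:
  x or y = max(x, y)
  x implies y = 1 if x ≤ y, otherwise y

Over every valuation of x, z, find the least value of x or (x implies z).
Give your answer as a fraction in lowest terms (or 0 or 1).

Take x = 1/5, z = 0:
x implies z = 1/5 implies 0 = 0
x or (x implies z) = 1/5 or 0 = 1/5
No assignment yields a value below 1/5, so this is the minimum.

1/5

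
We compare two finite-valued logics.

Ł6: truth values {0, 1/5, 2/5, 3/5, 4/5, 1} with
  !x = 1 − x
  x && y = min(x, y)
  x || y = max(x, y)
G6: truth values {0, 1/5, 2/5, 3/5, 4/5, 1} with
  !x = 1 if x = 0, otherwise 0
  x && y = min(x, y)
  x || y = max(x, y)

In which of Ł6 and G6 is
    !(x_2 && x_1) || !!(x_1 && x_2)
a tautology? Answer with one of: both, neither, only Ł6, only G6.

only G6

In Ł6: at x_1 = 1/5, x_2 = 1/5 the value is 4/5 — not a tautology.
In G6: every assignment gives 1 — tautology.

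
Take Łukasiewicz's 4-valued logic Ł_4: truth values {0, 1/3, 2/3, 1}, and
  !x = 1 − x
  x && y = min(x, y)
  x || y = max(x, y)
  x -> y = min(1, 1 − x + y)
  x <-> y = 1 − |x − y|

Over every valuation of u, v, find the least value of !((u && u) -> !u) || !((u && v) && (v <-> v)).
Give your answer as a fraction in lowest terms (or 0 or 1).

1/3

Take u = 2/3, v = 2/3:
u && u = 2/3 && 2/3 = 2/3
!u = !2/3 = 1/3
(u && u) -> !u = 2/3 -> 1/3 = 2/3
!((u && u) -> !u) = !2/3 = 1/3
u && v = 2/3 && 2/3 = 2/3
v <-> v = 2/3 <-> 2/3 = 1
(u && v) && (v <-> v) = 2/3 && 1 = 2/3
!((u && v) && (v <-> v)) = !2/3 = 1/3
!((u && u) -> !u) || !((u && v) && (v <-> v)) = 1/3 || 1/3 = 1/3
No assignment yields a value below 1/3, so this is the minimum.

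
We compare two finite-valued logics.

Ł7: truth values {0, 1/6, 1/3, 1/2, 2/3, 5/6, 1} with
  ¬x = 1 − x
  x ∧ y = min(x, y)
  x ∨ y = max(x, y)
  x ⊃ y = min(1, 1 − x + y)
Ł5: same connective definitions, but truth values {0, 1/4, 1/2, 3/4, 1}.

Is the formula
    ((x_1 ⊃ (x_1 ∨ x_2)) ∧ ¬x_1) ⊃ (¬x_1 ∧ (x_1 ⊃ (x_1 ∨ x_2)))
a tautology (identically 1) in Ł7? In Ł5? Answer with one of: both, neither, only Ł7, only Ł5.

In Ł7: every assignment gives 1 — tautology.
In Ł5: every assignment gives 1 — tautology.

both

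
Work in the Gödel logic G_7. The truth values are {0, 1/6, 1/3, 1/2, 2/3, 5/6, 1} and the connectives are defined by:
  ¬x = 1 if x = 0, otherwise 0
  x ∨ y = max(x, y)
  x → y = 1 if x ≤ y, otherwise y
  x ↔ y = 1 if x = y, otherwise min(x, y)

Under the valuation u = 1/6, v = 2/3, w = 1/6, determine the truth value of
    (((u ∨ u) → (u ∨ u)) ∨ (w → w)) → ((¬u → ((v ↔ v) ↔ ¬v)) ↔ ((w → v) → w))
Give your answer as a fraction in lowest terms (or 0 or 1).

1/6

u ∨ u = 1/6 ∨ 1/6 = 1/6
u ∨ u = 1/6 ∨ 1/6 = 1/6
(u ∨ u) → (u ∨ u) = 1/6 → 1/6 = 1
w → w = 1/6 → 1/6 = 1
((u ∨ u) → (u ∨ u)) ∨ (w → w) = 1 ∨ 1 = 1
¬u = ¬1/6 = 0
v ↔ v = 2/3 ↔ 2/3 = 1
¬v = ¬2/3 = 0
(v ↔ v) ↔ ¬v = 1 ↔ 0 = 0
¬u → ((v ↔ v) ↔ ¬v) = 0 → 0 = 1
w → v = 1/6 → 2/3 = 1
(w → v) → w = 1 → 1/6 = 1/6
(¬u → ((v ↔ v) ↔ ¬v)) ↔ ((w → v) → w) = 1 ↔ 1/6 = 1/6
(((u ∨ u) → (u ∨ u)) ∨ (w → w)) → ((¬u → ((v ↔ v) ↔ ¬v)) ↔ ((w → v) → w)) = 1 → 1/6 = 1/6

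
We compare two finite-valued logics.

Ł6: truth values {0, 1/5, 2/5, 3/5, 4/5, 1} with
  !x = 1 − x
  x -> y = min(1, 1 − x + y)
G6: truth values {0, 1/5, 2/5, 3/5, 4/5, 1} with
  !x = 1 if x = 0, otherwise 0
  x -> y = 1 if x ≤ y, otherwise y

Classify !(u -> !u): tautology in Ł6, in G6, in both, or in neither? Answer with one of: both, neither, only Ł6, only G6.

In Ł6: at u = 0 the value is 0 — not a tautology.
In G6: at u = 0 the value is 0 — not a tautology.

neither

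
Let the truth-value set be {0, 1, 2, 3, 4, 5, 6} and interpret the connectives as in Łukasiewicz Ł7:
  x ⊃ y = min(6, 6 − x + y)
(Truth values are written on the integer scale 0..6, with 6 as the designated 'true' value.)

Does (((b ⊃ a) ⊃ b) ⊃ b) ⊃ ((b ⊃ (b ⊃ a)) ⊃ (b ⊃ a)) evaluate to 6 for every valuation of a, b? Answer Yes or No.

At a = 4, b = 4, for instance:
b ⊃ a = 4 ⊃ 4 = 6
(b ⊃ a) ⊃ b = 6 ⊃ 4 = 4
((b ⊃ a) ⊃ b) ⊃ b = 4 ⊃ 4 = 6
b ⊃ (b ⊃ a) = 4 ⊃ 6 = 6
(b ⊃ (b ⊃ a)) ⊃ (b ⊃ a) = 6 ⊃ 6 = 6
(((b ⊃ a) ⊃ b) ⊃ b) ⊃ ((b ⊃ (b ⊃ a)) ⊃ (b ⊃ a)) = 6 ⊃ 6 = 6
and checking the remaining 48 assignments likewise gives ≥ 6 in every case.

Yes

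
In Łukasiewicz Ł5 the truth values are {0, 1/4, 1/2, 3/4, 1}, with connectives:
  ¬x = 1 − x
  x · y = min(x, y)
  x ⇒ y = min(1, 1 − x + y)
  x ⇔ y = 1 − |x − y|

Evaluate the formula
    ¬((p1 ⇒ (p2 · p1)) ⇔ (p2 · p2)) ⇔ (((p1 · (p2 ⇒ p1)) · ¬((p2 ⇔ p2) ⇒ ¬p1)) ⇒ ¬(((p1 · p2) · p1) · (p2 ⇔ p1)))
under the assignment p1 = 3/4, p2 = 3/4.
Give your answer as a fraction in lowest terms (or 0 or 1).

3/4

p2 · p1 = 3/4 · 3/4 = 3/4
p1 ⇒ (p2 · p1) = 3/4 ⇒ 3/4 = 1
p2 · p2 = 3/4 · 3/4 = 3/4
(p1 ⇒ (p2 · p1)) ⇔ (p2 · p2) = 1 ⇔ 3/4 = 3/4
¬((p1 ⇒ (p2 · p1)) ⇔ (p2 · p2)) = ¬3/4 = 1/4
p2 ⇒ p1 = 3/4 ⇒ 3/4 = 1
p1 · (p2 ⇒ p1) = 3/4 · 1 = 3/4
p2 ⇔ p2 = 3/4 ⇔ 3/4 = 1
¬p1 = ¬3/4 = 1/4
(p2 ⇔ p2) ⇒ ¬p1 = 1 ⇒ 1/4 = 1/4
¬((p2 ⇔ p2) ⇒ ¬p1) = ¬1/4 = 3/4
(p1 · (p2 ⇒ p1)) · ¬((p2 ⇔ p2) ⇒ ¬p1) = 3/4 · 3/4 = 3/4
p1 · p2 = 3/4 · 3/4 = 3/4
(p1 · p2) · p1 = 3/4 · 3/4 = 3/4
p2 ⇔ p1 = 3/4 ⇔ 3/4 = 1
((p1 · p2) · p1) · (p2 ⇔ p1) = 3/4 · 1 = 3/4
¬(((p1 · p2) · p1) · (p2 ⇔ p1)) = ¬3/4 = 1/4
((p1 · (p2 ⇒ p1)) · ¬((p2 ⇔ p2) ⇒ ¬p1)) ⇒ ¬(((p1 · p2) · p1) · (p2 ⇔ p1)) = 3/4 ⇒ 1/4 = 1/2
¬((p1 ⇒ (p2 · p1)) ⇔ (p2 · p2)) ⇔ (((p1 · (p2 ⇒ p1)) · ¬((p2 ⇔ p2) ⇒ ¬p1)) ⇒ ¬(((p1 · p2) · p1) · (p2 ⇔ p1))) = 1/4 ⇔ 1/2 = 3/4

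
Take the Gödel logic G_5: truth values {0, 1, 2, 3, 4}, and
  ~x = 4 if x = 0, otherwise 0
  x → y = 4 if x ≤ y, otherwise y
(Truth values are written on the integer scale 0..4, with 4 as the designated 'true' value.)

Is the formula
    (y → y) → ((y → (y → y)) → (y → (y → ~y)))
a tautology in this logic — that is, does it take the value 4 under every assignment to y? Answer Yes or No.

No

Counterexample: take y = 1.
y → y = 1 → 1 = 4
y → y = 1 → 1 = 4
y → (y → y) = 1 → 4 = 4
~y = ~1 = 0
y → ~y = 1 → 0 = 0
y → (y → ~y) = 1 → 0 = 0
(y → (y → y)) → (y → (y → ~y)) = 4 → 0 = 0
(y → y) → ((y → (y → y)) → (y → (y → ~y))) = 4 → 0 = 0
This gives 0 ≠ 4.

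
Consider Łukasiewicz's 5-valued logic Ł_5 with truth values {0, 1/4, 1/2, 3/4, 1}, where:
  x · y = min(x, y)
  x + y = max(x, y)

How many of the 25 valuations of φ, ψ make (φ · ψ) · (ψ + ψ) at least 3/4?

4

value 1: 1 assignment (counts)
value 3/4: 3 assignments (counts)
value 1/2: 5 assignments
value 1/4: 7 assignments
value 0: 9 assignments
So 4 of the 25 assignments meet the threshold.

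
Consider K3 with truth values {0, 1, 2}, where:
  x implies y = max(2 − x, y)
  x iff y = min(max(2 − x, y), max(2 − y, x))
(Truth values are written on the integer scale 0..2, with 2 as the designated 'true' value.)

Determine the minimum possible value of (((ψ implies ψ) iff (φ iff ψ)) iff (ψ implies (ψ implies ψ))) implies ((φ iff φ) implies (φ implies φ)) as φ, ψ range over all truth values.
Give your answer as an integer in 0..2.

Take φ = 1, ψ = 0:
ψ implies ψ = 0 implies 0 = 2
φ iff ψ = 1 iff 0 = 1
(ψ implies ψ) iff (φ iff ψ) = 2 iff 1 = 1
ψ implies ψ = 0 implies 0 = 2
ψ implies (ψ implies ψ) = 0 implies 2 = 2
((ψ implies ψ) iff (φ iff ψ)) iff (ψ implies (ψ implies ψ)) = 1 iff 2 = 1
φ iff φ = 1 iff 1 = 1
φ implies φ = 1 implies 1 = 1
(φ iff φ) implies (φ implies φ) = 1 implies 1 = 1
(((ψ implies ψ) iff (φ iff ψ)) iff (ψ implies (ψ implies ψ))) implies ((φ iff φ) implies (φ implies φ)) = 1 implies 1 = 1
No assignment yields a value below 1, so this is the minimum.

1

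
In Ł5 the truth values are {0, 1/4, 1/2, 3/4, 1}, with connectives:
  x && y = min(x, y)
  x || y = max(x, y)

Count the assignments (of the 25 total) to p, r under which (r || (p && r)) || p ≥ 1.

value 1: 9 assignments (counts)
value 3/4: 7 assignments
value 1/2: 5 assignments
value 1/4: 3 assignments
value 0: 1 assignment
So 9 of the 25 assignments meet the threshold.

9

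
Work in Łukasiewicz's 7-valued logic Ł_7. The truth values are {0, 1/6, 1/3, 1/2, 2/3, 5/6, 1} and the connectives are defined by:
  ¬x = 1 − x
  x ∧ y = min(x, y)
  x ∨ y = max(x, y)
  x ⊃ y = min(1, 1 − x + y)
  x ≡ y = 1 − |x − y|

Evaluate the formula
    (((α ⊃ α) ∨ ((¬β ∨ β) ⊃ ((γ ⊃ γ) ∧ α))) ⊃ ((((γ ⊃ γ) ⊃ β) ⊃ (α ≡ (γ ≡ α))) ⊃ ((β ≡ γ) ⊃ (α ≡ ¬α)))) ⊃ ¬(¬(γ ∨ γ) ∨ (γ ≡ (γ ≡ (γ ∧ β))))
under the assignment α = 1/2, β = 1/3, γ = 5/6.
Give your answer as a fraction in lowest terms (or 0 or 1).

1/3

α ⊃ α = 1/2 ⊃ 1/2 = 1
¬β = ¬1/3 = 2/3
¬β ∨ β = 2/3 ∨ 1/3 = 2/3
γ ⊃ γ = 5/6 ⊃ 5/6 = 1
(γ ⊃ γ) ∧ α = 1 ∧ 1/2 = 1/2
(¬β ∨ β) ⊃ ((γ ⊃ γ) ∧ α) = 2/3 ⊃ 1/2 = 5/6
(α ⊃ α) ∨ ((¬β ∨ β) ⊃ ((γ ⊃ γ) ∧ α)) = 1 ∨ 5/6 = 1
γ ⊃ γ = 5/6 ⊃ 5/6 = 1
(γ ⊃ γ) ⊃ β = 1 ⊃ 1/3 = 1/3
γ ≡ α = 5/6 ≡ 1/2 = 2/3
α ≡ (γ ≡ α) = 1/2 ≡ 2/3 = 5/6
((γ ⊃ γ) ⊃ β) ⊃ (α ≡ (γ ≡ α)) = 1/3 ⊃ 5/6 = 1
β ≡ γ = 1/3 ≡ 5/6 = 1/2
¬α = ¬1/2 = 1/2
α ≡ ¬α = 1/2 ≡ 1/2 = 1
(β ≡ γ) ⊃ (α ≡ ¬α) = 1/2 ⊃ 1 = 1
(((γ ⊃ γ) ⊃ β) ⊃ (α ≡ (γ ≡ α))) ⊃ ((β ≡ γ) ⊃ (α ≡ ¬α)) = 1 ⊃ 1 = 1
((α ⊃ α) ∨ ((¬β ∨ β) ⊃ ((γ ⊃ γ) ∧ α))) ⊃ ((((γ ⊃ γ) ⊃ β) ⊃ (α ≡ (γ ≡ α))) ⊃ ((β ≡ γ) ⊃ (α ≡ ¬α))) = 1 ⊃ 1 = 1
γ ∨ γ = 5/6 ∨ 5/6 = 5/6
¬(γ ∨ γ) = ¬5/6 = 1/6
γ ∧ β = 5/6 ∧ 1/3 = 1/3
γ ≡ (γ ∧ β) = 5/6 ≡ 1/3 = 1/2
γ ≡ (γ ≡ (γ ∧ β)) = 5/6 ≡ 1/2 = 2/3
¬(γ ∨ γ) ∨ (γ ≡ (γ ≡ (γ ∧ β))) = 1/6 ∨ 2/3 = 2/3
¬(¬(γ ∨ γ) ∨ (γ ≡ (γ ≡ (γ ∧ β)))) = ¬2/3 = 1/3
(((α ⊃ α) ∨ ((¬β ∨ β) ⊃ ((γ ⊃ γ) ∧ α))) ⊃ ((((γ ⊃ γ) ⊃ β) ⊃ (α ≡ (γ ≡ α))) ⊃ ((β ≡ γ) ⊃ (α ≡ ¬α)))) ⊃ ¬(¬(γ ∨ γ) ∨ (γ ≡ (γ ≡ (γ ∧ β)))) = 1 ⊃ 1/3 = 1/3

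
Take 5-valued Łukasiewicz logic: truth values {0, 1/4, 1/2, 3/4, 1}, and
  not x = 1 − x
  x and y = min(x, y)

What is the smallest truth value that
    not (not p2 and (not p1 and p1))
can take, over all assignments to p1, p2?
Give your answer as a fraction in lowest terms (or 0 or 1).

1/2

Take p1 = 1/2, p2 = 0:
not p2 = not 0 = 1
not p1 = not 1/2 = 1/2
not p1 and p1 = 1/2 and 1/2 = 1/2
not p2 and (not p1 and p1) = 1 and 1/2 = 1/2
not (not p2 and (not p1 and p1)) = not 1/2 = 1/2
No assignment yields a value below 1/2, so this is the minimum.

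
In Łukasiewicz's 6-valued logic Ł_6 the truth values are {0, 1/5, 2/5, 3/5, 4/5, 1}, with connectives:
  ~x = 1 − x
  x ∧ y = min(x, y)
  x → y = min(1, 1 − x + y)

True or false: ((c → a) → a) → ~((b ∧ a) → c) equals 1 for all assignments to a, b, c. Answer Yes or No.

Counterexample: take a = 0, b = 0, c = 1/5.
c → a = 1/5 → 0 = 4/5
(c → a) → a = 4/5 → 0 = 1/5
b ∧ a = 0 ∧ 0 = 0
(b ∧ a) → c = 0 → 1/5 = 1
~((b ∧ a) → c) = ~1 = 0
((c → a) → a) → ~((b ∧ a) → c) = 1/5 → 0 = 4/5
This gives 4/5 ≠ 1.

No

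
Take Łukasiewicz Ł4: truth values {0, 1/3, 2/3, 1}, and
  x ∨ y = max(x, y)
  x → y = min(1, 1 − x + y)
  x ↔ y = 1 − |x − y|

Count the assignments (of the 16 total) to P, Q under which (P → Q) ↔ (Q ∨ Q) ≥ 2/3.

12

P = 0, Q = 0 ↦ 0  <
P = 0, Q = 1/3 ↦ 1/3  <
P = 0, Q = 2/3 ↦ 2/3  ≥
P = 0, Q = 1 ↦ 1  ≥
P = 1/3, Q = 0 ↦ 1/3  <
P = 1/3, Q = 1/3 ↦ 1/3  <
P = 1/3, Q = 2/3 ↦ 2/3  ≥
P = 1/3, Q = 1 ↦ 1  ≥
P = 2/3, Q = 0 ↦ 2/3  ≥
P = 2/3, Q = 1/3 ↦ 2/3  ≥
P = 2/3, Q = 2/3 ↦ 2/3  ≥
P = 2/3, Q = 1 ↦ 1  ≥
P = 1, Q = 0 ↦ 1  ≥
P = 1, Q = 1/3 ↦ 1  ≥
P = 1, Q = 2/3 ↦ 1  ≥
P = 1, Q = 1 ↦ 1  ≥
So 12 of the 16 assignments meet the threshold.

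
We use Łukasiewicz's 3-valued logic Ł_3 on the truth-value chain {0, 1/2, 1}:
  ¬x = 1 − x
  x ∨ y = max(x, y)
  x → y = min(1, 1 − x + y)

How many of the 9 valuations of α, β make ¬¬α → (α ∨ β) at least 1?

9

α = 0, β = 0 ↦ 1  ≥
α = 0, β = 1/2 ↦ 1  ≥
α = 0, β = 1 ↦ 1  ≥
α = 1/2, β = 0 ↦ 1  ≥
α = 1/2, β = 1/2 ↦ 1  ≥
α = 1/2, β = 1 ↦ 1  ≥
α = 1, β = 0 ↦ 1  ≥
α = 1, β = 1/2 ↦ 1  ≥
α = 1, β = 1 ↦ 1  ≥
So 9 of the 9 assignments meet the threshold.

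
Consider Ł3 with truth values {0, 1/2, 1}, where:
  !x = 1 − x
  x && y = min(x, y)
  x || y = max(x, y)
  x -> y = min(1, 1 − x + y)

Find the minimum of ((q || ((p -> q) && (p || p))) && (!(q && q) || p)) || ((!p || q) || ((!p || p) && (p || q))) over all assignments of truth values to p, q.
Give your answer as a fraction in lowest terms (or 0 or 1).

Take p = 1/2, q = 0:
p -> q = 1/2 -> 0 = 1/2
p || p = 1/2 || 1/2 = 1/2
(p -> q) && (p || p) = 1/2 && 1/2 = 1/2
q || ((p -> q) && (p || p)) = 0 || 1/2 = 1/2
q && q = 0 && 0 = 0
!(q && q) = !0 = 1
!(q && q) || p = 1 || 1/2 = 1
(q || ((p -> q) && (p || p))) && (!(q && q) || p) = 1/2 && 1 = 1/2
!p = !1/2 = 1/2
!p || q = 1/2 || 0 = 1/2
!p = !1/2 = 1/2
!p || p = 1/2 || 1/2 = 1/2
p || q = 1/2 || 0 = 1/2
(!p || p) && (p || q) = 1/2 && 1/2 = 1/2
(!p || q) || ((!p || p) && (p || q)) = 1/2 || 1/2 = 1/2
((q || ((p -> q) && (p || p))) && (!(q && q) || p)) || ((!p || q) || ((!p || p) && (p || q))) = 1/2 || 1/2 = 1/2
No assignment yields a value below 1/2, so this is the minimum.

1/2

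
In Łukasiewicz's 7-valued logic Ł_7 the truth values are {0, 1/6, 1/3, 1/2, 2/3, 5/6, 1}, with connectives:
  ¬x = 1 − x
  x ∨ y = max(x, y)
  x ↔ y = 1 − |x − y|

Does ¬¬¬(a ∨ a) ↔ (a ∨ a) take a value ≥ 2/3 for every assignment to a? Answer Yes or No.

No

Counterexample: take a = 0.
a ∨ a = 0 ∨ 0 = 0
¬(a ∨ a) = ¬0 = 1
¬¬(a ∨ a) = ¬1 = 0
¬¬¬(a ∨ a) = ¬0 = 1
¬¬¬(a ∨ a) ↔ (a ∨ a) = 1 ↔ 0 = 0
This gives 0, which is below 2/3.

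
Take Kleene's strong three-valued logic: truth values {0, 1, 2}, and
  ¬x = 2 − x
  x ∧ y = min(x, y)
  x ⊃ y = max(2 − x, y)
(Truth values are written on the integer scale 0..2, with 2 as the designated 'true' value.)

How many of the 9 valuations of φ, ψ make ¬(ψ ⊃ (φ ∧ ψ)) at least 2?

1

φ = 0, ψ = 0 ↦ 0  <
φ = 0, ψ = 1 ↦ 1  <
φ = 0, ψ = 2 ↦ 2  ≥
φ = 1, ψ = 0 ↦ 0  <
φ = 1, ψ = 1 ↦ 1  <
φ = 1, ψ = 2 ↦ 1  <
φ = 2, ψ = 0 ↦ 0  <
φ = 2, ψ = 1 ↦ 1  <
φ = 2, ψ = 2 ↦ 0  <
So 1 of the 9 assignments meets the threshold.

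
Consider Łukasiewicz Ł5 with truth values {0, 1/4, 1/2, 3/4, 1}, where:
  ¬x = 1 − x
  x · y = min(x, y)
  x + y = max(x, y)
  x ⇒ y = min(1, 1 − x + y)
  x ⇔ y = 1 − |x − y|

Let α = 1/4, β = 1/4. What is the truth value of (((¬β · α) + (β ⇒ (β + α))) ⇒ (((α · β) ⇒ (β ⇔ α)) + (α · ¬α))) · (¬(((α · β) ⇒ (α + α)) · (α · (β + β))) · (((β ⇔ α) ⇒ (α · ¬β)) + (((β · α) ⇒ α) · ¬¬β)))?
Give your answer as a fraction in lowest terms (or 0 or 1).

¬β = ¬1/4 = 3/4
¬β · α = 3/4 · 1/4 = 1/4
β + α = 1/4 + 1/4 = 1/4
β ⇒ (β + α) = 1/4 ⇒ 1/4 = 1
(¬β · α) + (β ⇒ (β + α)) = 1/4 + 1 = 1
α · β = 1/4 · 1/4 = 1/4
β ⇔ α = 1/4 ⇔ 1/4 = 1
(α · β) ⇒ (β ⇔ α) = 1/4 ⇒ 1 = 1
¬α = ¬1/4 = 3/4
α · ¬α = 1/4 · 3/4 = 1/4
((α · β) ⇒ (β ⇔ α)) + (α · ¬α) = 1 + 1/4 = 1
((¬β · α) + (β ⇒ (β + α))) ⇒ (((α · β) ⇒ (β ⇔ α)) + (α · ¬α)) = 1 ⇒ 1 = 1
α · β = 1/4 · 1/4 = 1/4
α + α = 1/4 + 1/4 = 1/4
(α · β) ⇒ (α + α) = 1/4 ⇒ 1/4 = 1
β + β = 1/4 + 1/4 = 1/4
α · (β + β) = 1/4 · 1/4 = 1/4
((α · β) ⇒ (α + α)) · (α · (β + β)) = 1 · 1/4 = 1/4
¬(((α · β) ⇒ (α + α)) · (α · (β + β))) = ¬1/4 = 3/4
β ⇔ α = 1/4 ⇔ 1/4 = 1
¬β = ¬1/4 = 3/4
α · ¬β = 1/4 · 3/4 = 1/4
(β ⇔ α) ⇒ (α · ¬β) = 1 ⇒ 1/4 = 1/4
β · α = 1/4 · 1/4 = 1/4
(β · α) ⇒ α = 1/4 ⇒ 1/4 = 1
¬β = ¬1/4 = 3/4
¬¬β = ¬3/4 = 1/4
((β · α) ⇒ α) · ¬¬β = 1 · 1/4 = 1/4
((β ⇔ α) ⇒ (α · ¬β)) + (((β · α) ⇒ α) · ¬¬β) = 1/4 + 1/4 = 1/4
¬(((α · β) ⇒ (α + α)) · (α · (β + β))) · (((β ⇔ α) ⇒ (α · ¬β)) + (((β · α) ⇒ α) · ¬¬β)) = 3/4 · 1/4 = 1/4
(((¬β · α) + (β ⇒ (β + α))) ⇒ (((α · β) ⇒ (β ⇔ α)) + (α · ¬α))) · (¬(((α · β) ⇒ (α + α)) · (α · (β + β))) · (((β ⇔ α) ⇒ (α · ¬β)) + (((β · α) ⇒ α) · ¬¬β))) = 1 · 1/4 = 1/4

1/4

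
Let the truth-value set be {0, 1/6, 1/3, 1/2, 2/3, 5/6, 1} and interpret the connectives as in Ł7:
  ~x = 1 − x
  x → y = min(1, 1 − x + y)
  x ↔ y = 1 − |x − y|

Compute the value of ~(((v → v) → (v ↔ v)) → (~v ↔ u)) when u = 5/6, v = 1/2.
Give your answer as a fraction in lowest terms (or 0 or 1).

v → v = 1/2 → 1/2 = 1
v ↔ v = 1/2 ↔ 1/2 = 1
(v → v) → (v ↔ v) = 1 → 1 = 1
~v = ~1/2 = 1/2
~v ↔ u = 1/2 ↔ 5/6 = 2/3
((v → v) → (v ↔ v)) → (~v ↔ u) = 1 → 2/3 = 2/3
~(((v → v) → (v ↔ v)) → (~v ↔ u)) = ~2/3 = 1/3

1/3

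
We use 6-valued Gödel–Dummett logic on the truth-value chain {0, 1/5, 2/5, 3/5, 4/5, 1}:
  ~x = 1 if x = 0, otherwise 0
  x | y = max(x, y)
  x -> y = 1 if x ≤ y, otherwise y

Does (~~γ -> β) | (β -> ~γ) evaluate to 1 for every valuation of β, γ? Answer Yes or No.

Counterexample: take β = 1/5, γ = 1/5.
~γ = ~1/5 = 0
~~γ = ~0 = 1
~~γ -> β = 1 -> 1/5 = 1/5
~γ = ~1/5 = 0
β -> ~γ = 1/5 -> 0 = 0
(~~γ -> β) | (β -> ~γ) = 1/5 | 0 = 1/5
This gives 1/5 ≠ 1.

No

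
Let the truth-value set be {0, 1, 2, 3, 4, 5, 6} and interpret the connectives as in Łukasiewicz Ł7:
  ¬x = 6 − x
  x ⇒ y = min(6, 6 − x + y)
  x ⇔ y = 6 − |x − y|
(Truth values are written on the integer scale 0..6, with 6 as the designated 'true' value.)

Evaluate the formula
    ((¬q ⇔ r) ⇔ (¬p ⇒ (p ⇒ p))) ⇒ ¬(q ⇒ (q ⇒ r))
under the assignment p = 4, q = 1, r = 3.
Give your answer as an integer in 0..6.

¬q = ¬1 = 5
¬q ⇔ r = 5 ⇔ 3 = 4
¬p = ¬4 = 2
p ⇒ p = 4 ⇒ 4 = 6
¬p ⇒ (p ⇒ p) = 2 ⇒ 6 = 6
(¬q ⇔ r) ⇔ (¬p ⇒ (p ⇒ p)) = 4 ⇔ 6 = 4
q ⇒ r = 1 ⇒ 3 = 6
q ⇒ (q ⇒ r) = 1 ⇒ 6 = 6
¬(q ⇒ (q ⇒ r)) = ¬6 = 0
((¬q ⇔ r) ⇔ (¬p ⇒ (p ⇒ p))) ⇒ ¬(q ⇒ (q ⇒ r)) = 4 ⇒ 0 = 2

2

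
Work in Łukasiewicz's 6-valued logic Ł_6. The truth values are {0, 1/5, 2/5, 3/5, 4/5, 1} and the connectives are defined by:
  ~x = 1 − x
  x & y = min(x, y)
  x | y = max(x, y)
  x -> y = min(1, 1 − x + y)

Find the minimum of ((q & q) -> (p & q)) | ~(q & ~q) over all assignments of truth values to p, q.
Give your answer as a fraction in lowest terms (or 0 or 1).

Take p = 0, q = 2/5:
q & q = 2/5 & 2/5 = 2/5
p & q = 0 & 2/5 = 0
(q & q) -> (p & q) = 2/5 -> 0 = 3/5
~q = ~2/5 = 3/5
q & ~q = 2/5 & 3/5 = 2/5
~(q & ~q) = ~2/5 = 3/5
((q & q) -> (p & q)) | ~(q & ~q) = 3/5 | 3/5 = 3/5
No assignment yields a value below 3/5, so this is the minimum.

3/5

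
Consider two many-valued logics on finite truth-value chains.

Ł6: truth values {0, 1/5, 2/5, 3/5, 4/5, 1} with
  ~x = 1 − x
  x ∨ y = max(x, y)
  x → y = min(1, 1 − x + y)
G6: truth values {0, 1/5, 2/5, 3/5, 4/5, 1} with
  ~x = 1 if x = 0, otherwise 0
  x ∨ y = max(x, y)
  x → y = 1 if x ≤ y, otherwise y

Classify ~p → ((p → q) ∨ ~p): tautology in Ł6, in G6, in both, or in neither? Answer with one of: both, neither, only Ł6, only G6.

both

In Ł6: every assignment gives 1 — tautology.
In G6: every assignment gives 1 — tautology.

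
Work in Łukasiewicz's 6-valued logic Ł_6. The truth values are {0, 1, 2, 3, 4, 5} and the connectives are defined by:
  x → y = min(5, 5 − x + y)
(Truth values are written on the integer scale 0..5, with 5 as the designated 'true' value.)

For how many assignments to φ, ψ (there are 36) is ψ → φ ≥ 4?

26

value 5: 21 assignments (counts)
value 4: 5 assignments (counts)
value 3: 4 assignments
value 2: 3 assignments
value 1: 2 assignments
value 0: 1 assignment
So 26 of the 36 assignments meet the threshold.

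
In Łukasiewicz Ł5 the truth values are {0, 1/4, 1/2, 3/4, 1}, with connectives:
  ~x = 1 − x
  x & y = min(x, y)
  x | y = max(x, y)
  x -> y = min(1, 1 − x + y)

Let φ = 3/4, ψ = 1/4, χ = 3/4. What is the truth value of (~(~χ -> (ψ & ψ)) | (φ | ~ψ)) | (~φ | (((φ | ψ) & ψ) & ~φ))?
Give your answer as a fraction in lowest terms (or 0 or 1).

~χ = ~3/4 = 1/4
ψ & ψ = 1/4 & 1/4 = 1/4
~χ -> (ψ & ψ) = 1/4 -> 1/4 = 1
~(~χ -> (ψ & ψ)) = ~1 = 0
~ψ = ~1/4 = 3/4
φ | ~ψ = 3/4 | 3/4 = 3/4
~(~χ -> (ψ & ψ)) | (φ | ~ψ) = 0 | 3/4 = 3/4
~φ = ~3/4 = 1/4
φ | ψ = 3/4 | 1/4 = 3/4
(φ | ψ) & ψ = 3/4 & 1/4 = 1/4
~φ = ~3/4 = 1/4
((φ | ψ) & ψ) & ~φ = 1/4 & 1/4 = 1/4
~φ | (((φ | ψ) & ψ) & ~φ) = 1/4 | 1/4 = 1/4
(~(~χ -> (ψ & ψ)) | (φ | ~ψ)) | (~φ | (((φ | ψ) & ψ) & ~φ)) = 3/4 | 1/4 = 3/4

3/4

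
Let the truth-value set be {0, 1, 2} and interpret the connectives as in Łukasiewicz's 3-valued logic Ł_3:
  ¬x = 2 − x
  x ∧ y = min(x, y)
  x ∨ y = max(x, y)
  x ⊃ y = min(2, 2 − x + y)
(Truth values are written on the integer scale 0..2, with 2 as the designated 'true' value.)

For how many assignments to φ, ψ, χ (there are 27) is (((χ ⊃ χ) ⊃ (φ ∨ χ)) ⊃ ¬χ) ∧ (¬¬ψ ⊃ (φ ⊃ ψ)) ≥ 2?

value 2: 15 assignments (counts)
value 1: 3 assignments
value 0: 9 assignments
So 15 of the 27 assignments meet the threshold.

15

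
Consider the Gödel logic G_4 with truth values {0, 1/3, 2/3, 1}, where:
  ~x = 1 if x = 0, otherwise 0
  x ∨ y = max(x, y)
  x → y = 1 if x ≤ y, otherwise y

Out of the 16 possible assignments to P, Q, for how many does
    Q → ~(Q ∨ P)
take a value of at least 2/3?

4

P = 0, Q = 0 ↦ 1  ≥
P = 0, Q = 1/3 ↦ 0  <
P = 0, Q = 2/3 ↦ 0  <
P = 0, Q = 1 ↦ 0  <
P = 1/3, Q = 0 ↦ 1  ≥
P = 1/3, Q = 1/3 ↦ 0  <
P = 1/3, Q = 2/3 ↦ 0  <
P = 1/3, Q = 1 ↦ 0  <
P = 2/3, Q = 0 ↦ 1  ≥
P = 2/3, Q = 1/3 ↦ 0  <
P = 2/3, Q = 2/3 ↦ 0  <
P = 2/3, Q = 1 ↦ 0  <
P = 1, Q = 0 ↦ 1  ≥
P = 1, Q = 1/3 ↦ 0  <
P = 1, Q = 2/3 ↦ 0  <
P = 1, Q = 1 ↦ 0  <
So 4 of the 16 assignments meet the threshold.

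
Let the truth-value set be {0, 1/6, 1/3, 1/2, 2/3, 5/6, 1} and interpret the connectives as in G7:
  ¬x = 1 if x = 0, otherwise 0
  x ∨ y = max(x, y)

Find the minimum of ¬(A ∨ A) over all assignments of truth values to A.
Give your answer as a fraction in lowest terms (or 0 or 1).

Take A = 1/6:
A ∨ A = 1/6 ∨ 1/6 = 1/6
¬(A ∨ A) = ¬1/6 = 0
No assignment yields a value below 0, so this is the minimum.

0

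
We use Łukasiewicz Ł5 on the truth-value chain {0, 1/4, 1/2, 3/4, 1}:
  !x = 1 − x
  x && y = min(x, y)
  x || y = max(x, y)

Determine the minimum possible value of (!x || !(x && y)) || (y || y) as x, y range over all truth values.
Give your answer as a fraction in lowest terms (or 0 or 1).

1/2

Take x = 1/2, y = 1/2:
!x = !1/2 = 1/2
x && y = 1/2 && 1/2 = 1/2
!(x && y) = !1/2 = 1/2
!x || !(x && y) = 1/2 || 1/2 = 1/2
y || y = 1/2 || 1/2 = 1/2
(!x || !(x && y)) || (y || y) = 1/2 || 1/2 = 1/2
No assignment yields a value below 1/2, so this is the minimum.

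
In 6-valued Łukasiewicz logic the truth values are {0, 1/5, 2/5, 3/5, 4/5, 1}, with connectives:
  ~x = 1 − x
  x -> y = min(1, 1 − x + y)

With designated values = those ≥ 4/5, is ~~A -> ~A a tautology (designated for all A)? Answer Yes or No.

Counterexample: take A = 4/5.
~A = ~4/5 = 1/5
~~A = ~1/5 = 4/5
~A = ~4/5 = 1/5
~~A -> ~A = 4/5 -> 1/5 = 2/5
This gives 2/5, which is below 4/5.

No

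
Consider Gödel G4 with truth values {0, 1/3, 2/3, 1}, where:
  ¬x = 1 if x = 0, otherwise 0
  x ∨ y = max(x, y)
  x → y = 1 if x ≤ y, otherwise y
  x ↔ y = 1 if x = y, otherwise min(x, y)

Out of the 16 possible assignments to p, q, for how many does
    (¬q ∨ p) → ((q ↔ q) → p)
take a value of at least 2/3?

14

p = 0, q = 0 ↦ 0  <
p = 0, q = 1/3 ↦ 1  ≥
p = 0, q = 2/3 ↦ 1  ≥
p = 0, q = 1 ↦ 1  ≥
p = 1/3, q = 0 ↦ 1/3  <
p = 1/3, q = 1/3 ↦ 1  ≥
p = 1/3, q = 2/3 ↦ 1  ≥
p = 1/3, q = 1 ↦ 1  ≥
p = 2/3, q = 0 ↦ 2/3  ≥
p = 2/3, q = 1/3 ↦ 1  ≥
p = 2/3, q = 2/3 ↦ 1  ≥
p = 2/3, q = 1 ↦ 1  ≥
p = 1, q = 0 ↦ 1  ≥
p = 1, q = 1/3 ↦ 1  ≥
p = 1, q = 2/3 ↦ 1  ≥
p = 1, q = 1 ↦ 1  ≥
So 14 of the 16 assignments meet the threshold.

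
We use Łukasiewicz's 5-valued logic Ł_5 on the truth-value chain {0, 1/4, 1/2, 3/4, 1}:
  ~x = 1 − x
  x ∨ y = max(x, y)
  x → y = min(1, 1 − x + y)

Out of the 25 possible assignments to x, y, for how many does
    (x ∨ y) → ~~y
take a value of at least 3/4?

value 1: 15 assignments (counts)
value 3/4: 4 assignments (counts)
value 1/2: 3 assignments
value 1/4: 2 assignments
value 0: 1 assignment
So 19 of the 25 assignments meet the threshold.

19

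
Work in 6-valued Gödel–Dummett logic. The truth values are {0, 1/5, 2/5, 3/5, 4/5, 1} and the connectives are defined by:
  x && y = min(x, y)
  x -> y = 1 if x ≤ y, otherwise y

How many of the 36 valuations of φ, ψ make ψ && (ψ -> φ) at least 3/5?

value 1: 1 assignment (counts)
value 4/5: 3 assignments (counts)
value 3/5: 5 assignments (counts)
value 2/5: 7 assignments
value 1/5: 9 assignments
value 0: 11 assignments
So 9 of the 36 assignments meet the threshold.

9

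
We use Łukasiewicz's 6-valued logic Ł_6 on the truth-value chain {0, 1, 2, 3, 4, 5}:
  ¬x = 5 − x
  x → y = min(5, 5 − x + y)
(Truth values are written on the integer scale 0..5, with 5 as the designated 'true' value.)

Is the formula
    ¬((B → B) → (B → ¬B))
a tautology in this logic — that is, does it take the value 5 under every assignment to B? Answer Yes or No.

No

Counterexample: take B = 0.
B → B = 0 → 0 = 5
¬B = ¬0 = 5
B → ¬B = 0 → 5 = 5
(B → B) → (B → ¬B) = 5 → 5 = 5
¬((B → B) → (B → ¬B)) = ¬5 = 0
This gives 0 ≠ 5.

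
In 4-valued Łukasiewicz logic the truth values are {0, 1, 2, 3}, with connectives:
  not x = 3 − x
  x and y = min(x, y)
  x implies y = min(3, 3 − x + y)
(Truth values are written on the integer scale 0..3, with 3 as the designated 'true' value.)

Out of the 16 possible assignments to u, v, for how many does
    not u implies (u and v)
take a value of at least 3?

u = 0, v = 0 ↦ 0  <
u = 0, v = 1 ↦ 0  <
u = 0, v = 2 ↦ 0  <
u = 0, v = 3 ↦ 0  <
u = 1, v = 0 ↦ 1  <
u = 1, v = 1 ↦ 2  <
u = 1, v = 2 ↦ 2  <
u = 1, v = 3 ↦ 2  <
u = 2, v = 0 ↦ 2  <
u = 2, v = 1 ↦ 3  ≥
u = 2, v = 2 ↦ 3  ≥
u = 2, v = 3 ↦ 3  ≥
u = 3, v = 0 ↦ 3  ≥
u = 3, v = 1 ↦ 3  ≥
u = 3, v = 2 ↦ 3  ≥
u = 3, v = 3 ↦ 3  ≥
So 7 of the 16 assignments meet the threshold.

7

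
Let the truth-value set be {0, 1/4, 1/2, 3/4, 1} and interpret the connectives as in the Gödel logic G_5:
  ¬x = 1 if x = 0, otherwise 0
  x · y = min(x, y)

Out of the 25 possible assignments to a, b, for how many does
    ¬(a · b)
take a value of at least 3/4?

value 1: 9 assignments (counts)
value 0: 16 assignments
So 9 of the 25 assignments meet the threshold.

9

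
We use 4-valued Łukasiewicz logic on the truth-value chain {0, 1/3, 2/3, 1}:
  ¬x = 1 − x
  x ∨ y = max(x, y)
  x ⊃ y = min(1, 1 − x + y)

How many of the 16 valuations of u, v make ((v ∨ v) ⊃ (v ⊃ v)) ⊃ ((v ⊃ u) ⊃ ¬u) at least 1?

6

u = 0, v = 0 ↦ 1  ≥
u = 0, v = 1/3 ↦ 1  ≥
u = 0, v = 2/3 ↦ 1  ≥
u = 0, v = 1 ↦ 1  ≥
u = 1/3, v = 0 ↦ 2/3  <
u = 1/3, v = 1/3 ↦ 2/3  <
u = 1/3, v = 2/3 ↦ 1  ≥
u = 1/3, v = 1 ↦ 1  ≥
u = 2/3, v = 0 ↦ 1/3  <
u = 2/3, v = 1/3 ↦ 1/3  <
u = 2/3, v = 2/3 ↦ 1/3  <
u = 2/3, v = 1 ↦ 2/3  <
u = 1, v = 0 ↦ 0  <
u = 1, v = 1/3 ↦ 0  <
u = 1, v = 2/3 ↦ 0  <
u = 1, v = 1 ↦ 0  <
So 6 of the 16 assignments meet the threshold.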